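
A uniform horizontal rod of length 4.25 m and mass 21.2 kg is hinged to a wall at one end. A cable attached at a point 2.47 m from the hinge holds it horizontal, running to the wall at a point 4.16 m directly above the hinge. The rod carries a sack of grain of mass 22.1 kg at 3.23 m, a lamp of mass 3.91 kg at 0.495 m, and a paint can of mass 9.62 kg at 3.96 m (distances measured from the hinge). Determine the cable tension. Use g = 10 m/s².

T ≈ 737 N

Sum moments about the hinge (the unknown hinge reaction has zero arm there).
Beam weight: 21.2 × 10 = 212 N down at 2.125 m → arm 2.125 m, τ = 212 × 2.125 = 450.5 N·m clockwise.
Sack of grain: 22.1 × 10 = 221 N down at 3.23 m → arm 3.23 m, τ = 221 × 3.23 = 713.8 N·m clockwise.
Lamp: 3.91 × 10 = 39.1 N down at 0.495 m → arm 0.495 m, τ = 39.1 × 0.495 = 19.35 N·m clockwise.
Paint can: 9.62 × 10 = 96.2 N down at 3.96 m → arm 3.96 m, τ = 96.2 × 3.96 = 381 N·m clockwise.
Total clockwise load moment = 1565 N·m.
The cable tension T acts at 2.47 m; only its component perpendicular to the rod, T sinθ, produces torque. sinθ = h/√(h²+d²) = 4.16/√(4.16²+2.47²) = 0.8599.
Setting net torque to zero: T × 2.47 × 0.8599 = 1565 → T = 1565 / 2.124 = 737 N.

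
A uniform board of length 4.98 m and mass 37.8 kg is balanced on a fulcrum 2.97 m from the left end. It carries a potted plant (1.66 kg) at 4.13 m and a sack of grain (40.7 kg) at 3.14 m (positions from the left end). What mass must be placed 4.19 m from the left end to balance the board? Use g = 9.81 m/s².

m ≈ 7.62 kg

Taking torques about the fulcrum (at 2.97 m from the left end):
Beam weight: 37.8 × 9.81 = 370.8 N down at 2.49 m → arm 0.48 m, τ = 370.8 × 0.48 = 178 N·m counterclockwise.
Potted plant: 1.66 × 9.81 = 16.28 N down at 4.13 m → arm 1.16 m, τ = 16.28 × 1.16 = 18.88 N·m clockwise.
Sack of grain: 40.7 × 9.81 = 399.3 N down at 3.14 m → arm 0.17 m, τ = 399.3 × 0.17 = 67.88 N·m clockwise.
Net moment of known loads = 91.24 N·m counterclockwise.
An unknown mass m at 4.19 m has arm 1.22 m; its moment is m·g·1.22 clockwise.
Balancing moments: m × 9.81 × 1.22 = 91.24, giving m = 91.24 / (9.81 × 1.22) = 7.62 kg.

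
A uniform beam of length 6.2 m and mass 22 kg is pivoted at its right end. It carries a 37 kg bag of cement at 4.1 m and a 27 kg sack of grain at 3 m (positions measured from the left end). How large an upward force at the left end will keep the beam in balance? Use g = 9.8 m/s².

Take moments about the right end.
Beam weight: 22 × 9.8 = 215.6 N down at 3.1 m → arm 3.1 m, τ = 215.6 × 3.1 = 668.4 N·m counterclockwise.
Bag of cement: 37 × 9.8 = 362.6 N down at 4.1 m → arm 2.1 m, τ = 362.6 × 2.1 = 761.5 N·m counterclockwise.
Sack of grain: 27 × 9.8 = 264.6 N down at 3 m → arm 3.2 m, τ = 264.6 × 3.2 = 846.7 N·m counterclockwise.
Net moment of the loads = 2277 N·m counterclockwise.
The upward force F acts at the left end, arm 6.2 m, giving F × 6.2 clockwise.
Balancing moments: F × 6.2 = 2277, giving F = 2277 / 6.2 = 367 N.

F ≈ 367 N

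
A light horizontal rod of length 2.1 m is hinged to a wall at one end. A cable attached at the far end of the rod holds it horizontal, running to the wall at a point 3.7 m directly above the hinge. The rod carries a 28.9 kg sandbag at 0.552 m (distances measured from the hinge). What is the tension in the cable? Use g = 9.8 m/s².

Choose the hinge as the axis so the unknown hinge reaction has zero arm there.
Sandbag: 28.9 × 9.8 = 283.2 N down at 0.552 m → arm 0.552 m, τ = 283.2 × 0.552 = 156.3 N·m clockwise.
Total clockwise load moment = 156.3 N·m.
The cable tension T acts at 2.1 m; only its component perpendicular to the rod, T sinθ, produces torque. sinθ = h/√(h²+d²) = 3.7/√(3.7²+2.1²) = 0.8697.
Setting net torque to zero: T × 2.1 × 0.8697 = 156.3 → T = 156.3 / 1.826 = 85.6 N.

T ≈ 85.6 N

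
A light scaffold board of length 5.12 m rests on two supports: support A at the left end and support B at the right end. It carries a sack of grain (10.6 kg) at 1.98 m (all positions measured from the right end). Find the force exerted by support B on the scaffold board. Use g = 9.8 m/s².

Take moments about support A.
Sack of grain: 10.6 × 9.8 = 103.9 N down at 1.98 m → arm 3.14 m, τ = 103.9 × 3.14 = 326.2 N·m clockwise.
Net load moment about support A = 326.2 N·m clockwise.
Reaction R at support B is upward at 0 m, arm 5.12 m → moment R × 5.12 counterclockwise.
For rotational equilibrium, R × 5.12 = 326.2, so R = 63.7 N.

R_B ≈ 63.7 N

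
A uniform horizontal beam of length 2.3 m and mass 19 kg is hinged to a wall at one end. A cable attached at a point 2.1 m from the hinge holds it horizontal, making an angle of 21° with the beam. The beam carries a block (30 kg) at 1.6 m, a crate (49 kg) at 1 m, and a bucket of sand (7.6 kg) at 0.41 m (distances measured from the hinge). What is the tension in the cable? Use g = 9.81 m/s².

Sum moments about the hinge (the unknown hinge reaction has zero arm there).
Beam weight: 19 × 9.81 = 186.4 N down at 1.15 m → arm 1.15 m, τ = 186.4 × 1.15 = 214.4 N·m clockwise.
Block: 30 × 9.81 = 294.3 N down at 1.6 m → arm 1.6 m, τ = 294.3 × 1.6 = 470.9 N·m clockwise.
Crate: 49 × 9.81 = 480.7 N down at 1 m → arm 1 m, τ = 480.7 × 1 = 480.7 N·m clockwise.
Bucket of sand: 7.6 × 9.81 = 74.56 N down at 0.41 m → arm 0.41 m, τ = 74.56 × 0.41 = 30.57 N·m clockwise.
Total clockwise load moment = 1197 N·m.
The cable tension T acts at 2.1 m; only its component perpendicular to the beam, T sinθ, produces torque. sin 21° = 0.3584.
Setting net torque to zero: T × 2.1 × 0.3584 = 1197 → T = 1197 / 0.7526 = 1590 N.

T ≈ 1590 N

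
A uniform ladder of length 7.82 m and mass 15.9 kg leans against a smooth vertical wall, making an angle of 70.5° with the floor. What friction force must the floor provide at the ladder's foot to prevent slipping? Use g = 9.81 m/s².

Sum moments about the foot of the ladder (the floor normal and friction both act there and drop out).
Ladder weight 15.9×9.81 = 156 N acts at 3.91 m along the ladder; its horizontal arm is 3.91·cos70.5° = 1.305 m → τ = 203.6 N·m clockwise.
Wall normal N acts horizontally at the top; its moment arm is the height L sinθ = 7.82·sin70.5° = 7.371 m, counterclockwise.
Στ = 0 ⇒ N × 7.371 = 203.6 ⇒ N = 27.6 N.
ΣFx = 0: friction at the foot balances the wall's push, so f = N_wall = 27.6 N.

f ≈ 27.6 N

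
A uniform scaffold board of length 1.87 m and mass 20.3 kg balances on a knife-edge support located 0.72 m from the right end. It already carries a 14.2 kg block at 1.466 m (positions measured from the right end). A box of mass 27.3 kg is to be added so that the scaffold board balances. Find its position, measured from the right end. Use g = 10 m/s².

x ≈ 0.172 m from the right end

About the knife-edge support (at 0.72 m from the right end):
Beam weight: 20.3 × 10 = 203 N down at 0.935 m → arm 0.215 m, τ = 203 × 0.215 = 43.64 N·m counterclockwise.
Block: 14.2 × 10 = 142 N down at 1.466 m → arm 0.746 m, τ = 142 × 0.746 = 105.9 N·m counterclockwise.
Net moment of existing loads = 149.5 N·m counterclockwise.
The box weighs 27.3 × 10 = 273 N and must supply an equal clockwise moment, so its lever arm about the knife-edge support is 149.5 / 273 = 0.548 m.
That puts it at 0.72 − 0.548 = 0.172 m from the right end.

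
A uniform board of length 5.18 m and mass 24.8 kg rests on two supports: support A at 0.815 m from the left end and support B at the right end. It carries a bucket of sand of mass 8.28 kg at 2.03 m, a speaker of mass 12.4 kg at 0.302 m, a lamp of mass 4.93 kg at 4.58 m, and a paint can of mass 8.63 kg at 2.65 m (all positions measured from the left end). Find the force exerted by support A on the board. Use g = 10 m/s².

R_A ≈ 402 N

Sum moments about support B (its reaction then has zero moment arm).
Beam weight: 24.8 × 10 = 248 N down at 2.59 m → arm 2.59 m, τ = 248 × 2.59 = 642.3 N·m counterclockwise.
Bucket of sand: 8.28 × 10 = 82.8 N down at 2.03 m → arm 3.15 m, τ = 82.8 × 3.15 = 260.8 N·m counterclockwise.
Speaker: 12.4 × 10 = 124 N down at 0.302 m → arm 4.878 m, τ = 124 × 4.878 = 604.9 N·m counterclockwise.
Lamp: 4.93 × 10 = 49.3 N down at 4.58 m → arm 0.6 m, τ = 49.3 × 0.6 = 29.58 N·m counterclockwise.
Paint can: 8.63 × 10 = 86.3 N down at 2.65 m → arm 2.53 m, τ = 86.3 × 2.53 = 218.3 N·m counterclockwise.
Net load moment about support B = 1756 N·m counterclockwise.
Reaction R at support A is upward at 0.815 m, arm 4.365 m → moment R × 4.365 clockwise.
For rotational equilibrium, R × 4.365 = 1756, so R = 402 N.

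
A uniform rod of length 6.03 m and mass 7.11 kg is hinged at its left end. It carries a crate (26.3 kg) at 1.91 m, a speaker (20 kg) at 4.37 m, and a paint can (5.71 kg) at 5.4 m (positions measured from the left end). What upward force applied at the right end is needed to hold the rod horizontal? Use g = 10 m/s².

Choose the left end as the axis so the unknown pivot reaction has zero arm there.
Beam weight: 7.11 × 10 = 71.1 N down at 3.015 m → arm 3.015 m, τ = 71.1 × 3.015 = 214.4 N·m clockwise.
Crate: 26.3 × 10 = 263 N down at 1.91 m → arm 1.91 m, τ = 263 × 1.91 = 502.3 N·m clockwise.
Speaker: 20 × 10 = 200 N down at 4.37 m → arm 4.37 m, τ = 200 × 4.37 = 874 N·m clockwise.
Paint can: 5.71 × 10 = 57.1 N down at 5.4 m → arm 5.4 m, τ = 57.1 × 5.4 = 308.3 N·m clockwise.
Net moment of the loads = 1899 N·m clockwise.
The upward force F acts at the right end, arm 6.03 m, giving F × 6.03 counterclockwise.
Balancing moments: F × 6.03 = 1899, giving F = 1899 / 6.03 = 315 N.

F ≈ 315 N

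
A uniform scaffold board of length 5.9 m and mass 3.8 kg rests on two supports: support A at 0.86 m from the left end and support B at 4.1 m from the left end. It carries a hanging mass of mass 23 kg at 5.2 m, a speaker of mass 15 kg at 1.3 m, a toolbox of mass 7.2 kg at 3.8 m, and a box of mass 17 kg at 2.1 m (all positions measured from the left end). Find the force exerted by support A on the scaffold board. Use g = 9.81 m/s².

Choose support B as the axis so its reaction then has zero moment arm.
Beam weight: 3.8 × 9.81 = 37.28 N down at 2.95 m → arm 1.15 m, τ = 37.28 × 1.15 = 42.87 N·m counterclockwise.
Hanging mass: 23 × 9.81 = 225.6 N down at 5.2 m → arm 1.1 m, τ = 225.6 × 1.1 = 248.2 N·m clockwise.
Speaker: 15 × 9.81 = 147.2 N down at 1.3 m → arm 2.8 m, τ = 147.2 × 2.8 = 412.2 N·m counterclockwise.
Toolbox: 7.2 × 9.81 = 70.63 N down at 3.8 m → arm 0.3 m, τ = 70.63 × 0.3 = 21.19 N·m counterclockwise.
Box: 17 × 9.81 = 166.8 N down at 2.1 m → arm 2 m, τ = 166.8 × 2 = 333.6 N·m counterclockwise.
Net load moment about support B = 561.7 N·m counterclockwise.
Reaction R at support A is upward at 0.86 m, arm 3.24 m → moment R × 3.24 clockwise.
For rotational equilibrium, R × 3.24 = 561.7, so R = 173 N.

R_A ≈ 173 N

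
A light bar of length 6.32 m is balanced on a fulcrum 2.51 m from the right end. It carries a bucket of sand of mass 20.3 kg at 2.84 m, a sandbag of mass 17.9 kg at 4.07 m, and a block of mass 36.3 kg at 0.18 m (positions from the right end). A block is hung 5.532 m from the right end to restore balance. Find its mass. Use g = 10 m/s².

m ≈ 16.5 kg

Taking torques about the fulcrum (at 2.51 m from the right end):
Bucket of sand: 20.3 × 10 = 203 N down at 2.84 m → arm 0.33 m, τ = 203 × 0.33 = 66.99 N·m counterclockwise.
Sandbag: 17.9 × 10 = 179 N down at 4.07 m → arm 1.56 m, τ = 179 × 1.56 = 279.2 N·m counterclockwise.
Block: 36.3 × 10 = 363 N down at 0.18 m → arm 2.33 m, τ = 363 × 2.33 = 845.8 N·m clockwise.
Net moment of known loads = 499.6 N·m clockwise.
An unknown mass m at 5.532 m has arm 3.022 m; its moment is m·g·3.022 counterclockwise.
Balancing moments: m × 10 × 3.022 = 499.6, giving m = 499.6 / (10 × 3.022) = 16.5 kg.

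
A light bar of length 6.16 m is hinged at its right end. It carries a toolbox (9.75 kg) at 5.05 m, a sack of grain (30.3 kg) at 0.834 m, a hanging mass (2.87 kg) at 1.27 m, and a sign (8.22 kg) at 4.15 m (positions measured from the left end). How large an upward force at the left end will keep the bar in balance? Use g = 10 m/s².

Choose the right end as the axis so the unknown pivot reaction has zero arm there.
Toolbox: 9.75 × 10 = 97.5 N down at 5.05 m → arm 1.11 m, τ = 97.5 × 1.11 = 108.2 N·m counterclockwise.
Sack of grain: 30.3 × 10 = 303 N down at 0.834 m → arm 5.326 m, τ = 303 × 5.326 = 1614 N·m counterclockwise.
Hanging mass: 2.87 × 10 = 28.7 N down at 1.27 m → arm 4.89 m, τ = 28.7 × 4.89 = 140.3 N·m counterclockwise.
Sign: 8.22 × 10 = 82.2 N down at 4.15 m → arm 2.01 m, τ = 82.2 × 2.01 = 165.2 N·m counterclockwise.
Net moment of the loads = 2028 N·m counterclockwise.
The upward force F acts at the left end, arm 6.16 m, giving F × 6.16 clockwise.
Στ = 0 ⇒ F × 6.16 = 2028 ⇒ F = 2028 / 6.16 = 329 N.

F ≈ 329 N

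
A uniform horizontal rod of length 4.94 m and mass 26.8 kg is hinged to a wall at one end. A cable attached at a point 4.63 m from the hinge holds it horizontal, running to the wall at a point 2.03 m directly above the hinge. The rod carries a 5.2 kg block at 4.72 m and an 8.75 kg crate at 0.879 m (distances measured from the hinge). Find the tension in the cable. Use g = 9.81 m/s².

Take moments about the hinge.
Beam weight: 26.8 × 9.81 = 262.9 N down at 2.47 m → arm 2.47 m, τ = 262.9 × 2.47 = 649.4 N·m clockwise.
Block: 5.2 × 9.81 = 51.01 N down at 4.72 m → arm 4.72 m, τ = 51.01 × 4.72 = 240.8 N·m clockwise.
Crate: 8.75 × 9.81 = 85.84 N down at 0.879 m → arm 0.879 m, τ = 85.84 × 0.879 = 75.45 N·m clockwise.
Total clockwise load moment = 965.7 N·m.
The cable tension T acts at 4.63 m; only its component perpendicular to the rod, T sinθ, produces torque. sinθ = h/√(h²+d²) = 2.03/√(2.03²+4.63²) = 0.4015.
Στ = 0 ⇒ T × 4.63 × 0.4015 = 965.7 ⇒ T = 965.7 / 1.859 = 519 N.

T ≈ 519 N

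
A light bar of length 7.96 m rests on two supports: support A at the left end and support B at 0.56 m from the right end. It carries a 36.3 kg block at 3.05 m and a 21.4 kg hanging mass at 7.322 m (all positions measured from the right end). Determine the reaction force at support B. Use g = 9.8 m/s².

Taking torques about support A:
Block: 36.3 × 9.8 = 355.7 N down at 3.05 m → arm 4.91 m, τ = 355.7 × 4.91 = 1746 N·m clockwise.
Hanging mass: 21.4 × 9.8 = 209.7 N down at 7.322 m → arm 0.638 m, τ = 209.7 × 0.638 = 133.8 N·m clockwise.
Net load moment about support A = 1880 N·m clockwise.
Reaction R at support B is upward at 0.56 m, arm 7.4 m → moment R × 7.4 counterclockwise.
Balancing moments: R × 7.4 = 1880, giving R = 254 N.

R_B ≈ 254 N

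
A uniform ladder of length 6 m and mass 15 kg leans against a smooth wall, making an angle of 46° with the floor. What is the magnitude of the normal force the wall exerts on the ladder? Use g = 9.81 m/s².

Take moments about the foot of the ladder.
Ladder weight 15×9.81 = 147.2 N acts at 3 m along the ladder; its horizontal arm is 3·cos46° = 2.084 m → τ = 306.8 N·m clockwise.
Wall normal N acts horizontally at the top; its moment arm is the height L sinθ = 6·sin46° = 4.316 m, counterclockwise.
Setting net torque to zero: N × 4.316 = 306.8 → N = 71.1 N.

N_wall ≈ 71.1 N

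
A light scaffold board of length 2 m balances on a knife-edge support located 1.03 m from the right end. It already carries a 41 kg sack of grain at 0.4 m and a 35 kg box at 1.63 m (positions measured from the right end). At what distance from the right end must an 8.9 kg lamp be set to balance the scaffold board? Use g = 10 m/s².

x ≈ 1.57 m from the right end

Sum moments about the knife-edge support (at 1.03 m from the right end) (the support reaction has zero arm there).
Sack of grain: 41 × 10 = 410 N down at 0.4 m → arm 0.63 m, τ = 410 × 0.63 = 258.3 N·m clockwise.
Box: 35 × 10 = 350 N down at 1.63 m → arm 0.6 m, τ = 350 × 0.6 = 210 N·m counterclockwise.
Net moment of existing loads = 48.3 N·m clockwise.
The lamp weighs 8.9 × 10 = 89 N and must supply an equal counterclockwise moment, so its lever arm about the knife-edge support is 48.3 / 89 = 0.543 m.
That puts it at 1.03 + 0.543 = 1.57 m from the right end.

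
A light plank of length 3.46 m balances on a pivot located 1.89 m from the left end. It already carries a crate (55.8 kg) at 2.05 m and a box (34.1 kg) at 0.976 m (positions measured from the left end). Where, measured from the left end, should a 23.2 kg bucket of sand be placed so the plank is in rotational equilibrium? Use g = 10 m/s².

Choose the pivot (at 1.89 m from the left end) as the axis so the support reaction has zero arm there.
Crate: 55.8 × 10 = 558 N down at 2.05 m → arm 0.16 m, τ = 558 × 0.16 = 89.28 N·m clockwise.
Box: 34.1 × 10 = 341 N down at 0.976 m → arm 0.914 m, τ = 341 × 0.914 = 311.7 N·m counterclockwise.
Net moment of existing loads = 222.4 N·m counterclockwise.
The bucket of sand weighs 23.2 × 10 = 232 N and must supply an equal clockwise moment, so its lever arm about the pivot is 222.4 / 232 = 0.959 m.
That puts it at 1.89 + 0.959 = 2.85 m from the left end.

x ≈ 2.85 m from the left end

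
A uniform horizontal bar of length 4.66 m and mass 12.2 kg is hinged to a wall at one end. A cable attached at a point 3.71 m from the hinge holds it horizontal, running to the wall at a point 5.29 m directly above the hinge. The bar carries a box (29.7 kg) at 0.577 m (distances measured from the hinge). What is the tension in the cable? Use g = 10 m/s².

About the hinge:
Beam weight: 12.2 × 10 = 122 N down at 2.33 m → arm 2.33 m, τ = 122 × 2.33 = 284.3 N·m clockwise.
Box: 29.7 × 10 = 297 N down at 0.577 m → arm 0.577 m, τ = 297 × 0.577 = 171.4 N·m clockwise.
Total clockwise load moment = 455.7 N·m.
The cable tension T acts at 3.71 m; only its component perpendicular to the bar, T sinθ, produces torque. sinθ = h/√(h²+d²) = 5.29/√(5.29²+3.71²) = 0.8187.
Setting net torque to zero: T × 3.71 × 0.8187 = 455.7 → T = 455.7 / 3.037 = 150 N.

T ≈ 150 N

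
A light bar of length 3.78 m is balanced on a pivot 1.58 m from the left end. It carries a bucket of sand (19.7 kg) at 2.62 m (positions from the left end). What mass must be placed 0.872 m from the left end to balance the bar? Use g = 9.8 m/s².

Taking torques about the pivot (at 1.58 m from the left end):
Bucket of sand: 19.7 × 9.8 = 193.1 N down at 2.62 m → arm 1.04 m, τ = 193.1 × 1.04 = 200.8 N·m clockwise.
Net moment of known loads = 200.8 N·m clockwise.
An unknown mass m at 0.872 m has arm 0.708 m; its moment is m·g·0.708 counterclockwise.
For rotational equilibrium, m × 9.8 × 0.708 = 200.8, so m = 200.8 / (9.8 × 0.708) = 28.9 kg.

m ≈ 28.9 kg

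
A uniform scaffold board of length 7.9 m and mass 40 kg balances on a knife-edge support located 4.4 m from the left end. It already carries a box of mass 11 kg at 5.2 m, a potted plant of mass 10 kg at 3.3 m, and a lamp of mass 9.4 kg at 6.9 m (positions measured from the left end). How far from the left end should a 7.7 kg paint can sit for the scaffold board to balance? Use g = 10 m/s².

About the knife-edge support (at 4.4 m from the left end):
Beam weight: 40 × 10 = 400 N down at 3.95 m → arm 0.45 m, τ = 400 × 0.45 = 180 N·m counterclockwise.
Box: 11 × 10 = 110 N down at 5.2 m → arm 0.8 m, τ = 110 × 0.8 = 88 N·m clockwise.
Potted plant: 10 × 10 = 100 N down at 3.3 m → arm 1.1 m, τ = 100 × 1.1 = 110 N·m counterclockwise.
Lamp: 9.4 × 10 = 94 N down at 6.9 m → arm 2.5 m, τ = 94 × 2.5 = 235 N·m clockwise.
Net moment of existing loads = 33 N·m clockwise.
The paint can weighs 7.7 × 10 = 77 N and must supply an equal counterclockwise moment, so its lever arm about the knife-edge support is 33 / 77 = 0.429 m.
That puts it at 4.4 − 0.429 = 3.97 m from the left end.

x ≈ 3.97 m from the left end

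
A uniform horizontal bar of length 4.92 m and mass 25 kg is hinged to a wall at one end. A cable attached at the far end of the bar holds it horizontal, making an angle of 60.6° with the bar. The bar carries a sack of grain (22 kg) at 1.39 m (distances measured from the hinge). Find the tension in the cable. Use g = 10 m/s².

Choose the hinge as the axis so the unknown hinge reaction has zero arm there.
Beam weight: 25 × 10 = 250 N down at 2.46 m → arm 2.46 m, τ = 250 × 2.46 = 615 N·m clockwise.
Sack of grain: 22 × 10 = 220 N down at 1.39 m → arm 1.39 m, τ = 220 × 1.39 = 305.8 N·m clockwise.
Total clockwise load moment = 920.8 N·m.
The cable tension T acts at 4.92 m; only its component perpendicular to the bar, T sinθ, produces torque. sin 60.6° = 0.8712.
For rotational equilibrium, T × 4.92 × 0.8712 = 920.8, so T = 920.8 / 4.286 = 215 N.

T ≈ 215 N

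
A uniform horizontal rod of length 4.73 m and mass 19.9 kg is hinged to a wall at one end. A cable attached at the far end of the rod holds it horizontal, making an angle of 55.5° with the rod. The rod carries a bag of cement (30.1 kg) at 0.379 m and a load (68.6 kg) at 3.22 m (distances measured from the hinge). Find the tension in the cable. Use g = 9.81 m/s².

T ≈ 703 N

Taking torques about the hinge:
Beam weight: 19.9 × 9.81 = 195.2 N down at 2.365 m → arm 2.365 m, τ = 195.2 × 2.365 = 461.6 N·m clockwise.
Bag of cement: 30.1 × 9.81 = 295.3 N down at 0.379 m → arm 0.379 m, τ = 295.3 × 0.379 = 111.9 N·m clockwise.
Load: 68.6 × 9.81 = 673 N down at 3.22 m → arm 3.22 m, τ = 673 × 3.22 = 2167 N·m clockwise.
Total clockwise load moment = 2740 N·m.
The cable tension T acts at 4.73 m; only its component perpendicular to the rod, T sinθ, produces torque. sin 55.5° = 0.8241.
Setting net torque to zero: T × 4.73 × 0.8241 = 2740 → T = 2740 / 3.898 = 703 N.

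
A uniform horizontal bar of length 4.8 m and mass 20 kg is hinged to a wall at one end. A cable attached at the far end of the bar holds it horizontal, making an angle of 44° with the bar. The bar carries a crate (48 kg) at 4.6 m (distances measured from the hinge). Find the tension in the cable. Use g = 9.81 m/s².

T ≈ 791 N

Take moments about the hinge.
Beam weight: 20 × 9.81 = 196.2 N down at 2.4 m → arm 2.4 m, τ = 196.2 × 2.4 = 470.9 N·m clockwise.
Crate: 48 × 9.81 = 470.9 N down at 4.6 m → arm 4.6 m, τ = 470.9 × 4.6 = 2166 N·m clockwise.
Total clockwise load moment = 2637 N·m.
The cable tension T acts at 4.8 m; only its component perpendicular to the bar, T sinθ, produces torque. sin 44° = 0.6947.
Setting net torque to zero: T × 4.8 × 0.6947 = 2637 → T = 2637 / 3.335 = 791 N.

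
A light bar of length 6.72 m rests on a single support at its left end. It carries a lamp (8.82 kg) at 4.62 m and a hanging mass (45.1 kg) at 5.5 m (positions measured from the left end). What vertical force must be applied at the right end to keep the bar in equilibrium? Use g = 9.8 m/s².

Choose the left end as the axis so the unknown pivot reaction has zero arm there.
Lamp: 8.82 × 9.8 = 86.44 N down at 4.62 m → arm 4.62 m, τ = 86.44 × 4.62 = 399.4 N·m clockwise.
Hanging mass: 45.1 × 9.8 = 442 N down at 5.5 m → arm 5.5 m, τ = 442 × 5.5 = 2431 N·m clockwise.
Net moment of the loads = 2830 N·m clockwise.
The upward force F acts at the right end, arm 6.72 m, giving F × 6.72 counterclockwise.
Στ = 0 ⇒ F × 6.72 = 2830 ⇒ F = 2830 / 6.72 = 421 N.

F ≈ 421 N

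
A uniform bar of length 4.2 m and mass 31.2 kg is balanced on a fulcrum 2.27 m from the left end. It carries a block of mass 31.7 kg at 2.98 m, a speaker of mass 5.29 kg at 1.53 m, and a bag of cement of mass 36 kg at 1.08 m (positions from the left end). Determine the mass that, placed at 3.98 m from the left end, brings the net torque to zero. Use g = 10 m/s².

Sum moments about the fulcrum (at 2.27 m from the left end) (the support reaction has zero arm there).
Beam weight: 31.2 × 10 = 312 N down at 2.1 m → arm 0.17 m, τ = 312 × 0.17 = 53.04 N·m counterclockwise.
Block: 31.7 × 10 = 317 N down at 2.98 m → arm 0.71 m, τ = 317 × 0.71 = 225.1 N·m clockwise.
Speaker: 5.29 × 10 = 52.9 N down at 1.53 m → arm 0.74 m, τ = 52.9 × 0.74 = 39.15 N·m counterclockwise.
Bag of cement: 36 × 10 = 360 N down at 1.08 m → arm 1.19 m, τ = 360 × 1.19 = 428.4 N·m counterclockwise.
Net moment of known loads = 295.5 N·m counterclockwise.
An unknown mass m at 3.98 m has arm 1.71 m; its moment is m·g·1.71 clockwise.
Setting net torque to zero: m × 10 × 1.71 = 295.5 → m = 295.5 / (10 × 1.71) = 17.3 kg.

m ≈ 17.3 kg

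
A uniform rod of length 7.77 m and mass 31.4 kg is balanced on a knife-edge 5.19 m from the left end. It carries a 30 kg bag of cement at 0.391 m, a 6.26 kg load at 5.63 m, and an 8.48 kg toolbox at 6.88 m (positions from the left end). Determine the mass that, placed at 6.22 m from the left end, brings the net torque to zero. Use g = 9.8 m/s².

Sum moments about the knife-edge (at 5.19 m from the left end) (the support reaction has zero arm there).
Beam weight: 31.4 × 9.8 = 307.7 N down at 3.885 m → arm 1.305 m, τ = 307.7 × 1.305 = 401.5 N·m counterclockwise.
Bag of cement: 30 × 9.8 = 294 N down at 0.391 m → arm 4.799 m, τ = 294 × 4.799 = 1411 N·m counterclockwise.
Load: 6.26 × 9.8 = 61.35 N down at 5.63 m → arm 0.44 m, τ = 61.35 × 0.44 = 26.99 N·m clockwise.
Toolbox: 8.48 × 9.8 = 83.1 N down at 6.88 m → arm 1.69 m, τ = 83.1 × 1.69 = 140.4 N·m clockwise.
Net moment of known loads = 1645 N·m counterclockwise.
An unknown mass m at 6.22 m has arm 1.03 m; its moment is m·g·1.03 clockwise.
For rotational equilibrium, m × 9.8 × 1.03 = 1645, so m = 1645 / (9.8 × 1.03) = 163 kg.

m ≈ 163 kg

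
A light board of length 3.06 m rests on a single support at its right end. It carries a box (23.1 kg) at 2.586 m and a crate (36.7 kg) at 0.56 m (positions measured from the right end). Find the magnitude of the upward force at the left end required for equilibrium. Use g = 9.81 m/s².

F ≈ 257 N

Sum moments about the right end (the unknown pivot reaction has zero arm there).
Box: 23.1 × 9.81 = 226.6 N down at 2.586 m → arm 2.586 m, τ = 226.6 × 2.586 = 586 N·m counterclockwise.
Crate: 36.7 × 9.81 = 360 N down at 0.56 m → arm 0.56 m, τ = 360 × 0.56 = 201.6 N·m counterclockwise.
Net moment of the loads = 787.6 N·m counterclockwise.
The upward force F acts at the left end, arm 3.06 m, giving F × 3.06 clockwise.
Setting net torque to zero: F × 3.06 = 787.6 → F = 787.6 / 3.06 = 257 N.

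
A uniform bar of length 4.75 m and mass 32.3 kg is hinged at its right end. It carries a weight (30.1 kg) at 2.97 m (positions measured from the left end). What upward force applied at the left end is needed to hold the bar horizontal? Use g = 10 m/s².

F ≈ 274 N

Sum moments about the right end (the unknown pivot reaction has zero arm there).
Beam weight: 32.3 × 10 = 323 N down at 2.375 m → arm 2.375 m, τ = 323 × 2.375 = 767.1 N·m counterclockwise.
Weight: 30.1 × 10 = 301 N down at 2.97 m → arm 1.78 m, τ = 301 × 1.78 = 535.8 N·m counterclockwise.
Net moment of the loads = 1303 N·m counterclockwise.
The upward force F acts at the left end, arm 4.75 m, giving F × 4.75 clockwise.
Balancing moments: F × 4.75 = 1303, giving F = 1303 / 4.75 = 274 N.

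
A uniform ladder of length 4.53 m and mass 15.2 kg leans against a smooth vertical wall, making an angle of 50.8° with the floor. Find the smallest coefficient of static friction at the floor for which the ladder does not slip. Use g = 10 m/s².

μ_min ≈ 0.408

Taking torques about the foot of the ladder:
Ladder weight 15.2×10 = 152 N acts at 2.265 m along the ladder; its horizontal arm is 2.265·cos50.8° = 1.432 m → τ = 217.7 N·m clockwise.
Wall normal N acts horizontally at the top; its moment arm is the height L sinθ = 4.53·sin50.8° = 3.51 m, counterclockwise.
For rotational equilibrium, N × 3.51 = 217.7, so N = 62.02 N.
ΣFx = 0 ⇒ f = N_wall = 62.02 N. ΣFy = 0 ⇒ N_floor = 152 N.
μ_min = f / N_floor = 62.02 / 152 = 0.408.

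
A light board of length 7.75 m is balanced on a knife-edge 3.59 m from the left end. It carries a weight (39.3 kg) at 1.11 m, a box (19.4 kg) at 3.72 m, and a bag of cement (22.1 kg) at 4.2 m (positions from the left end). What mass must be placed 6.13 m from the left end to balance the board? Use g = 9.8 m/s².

m ≈ 32.1 kg

Taking torques about the knife-edge (at 3.59 m from the left end):
Weight: 39.3 × 9.8 = 385.1 N down at 1.11 m → arm 2.48 m, τ = 385.1 × 2.48 = 955 N·m counterclockwise.
Box: 19.4 × 9.8 = 190.1 N down at 3.72 m → arm 0.13 m, τ = 190.1 × 0.13 = 24.71 N·m clockwise.
Bag of cement: 22.1 × 9.8 = 216.6 N down at 4.2 m → arm 0.61 m, τ = 216.6 × 0.61 = 132.1 N·m clockwise.
Net moment of known loads = 798.2 N·m counterclockwise.
An unknown mass m at 6.13 m has arm 2.54 m; its moment is m·g·2.54 clockwise.
Στ = 0 ⇒ m × 9.8 × 2.54 = 798.2 ⇒ m = 798.2 / (9.8 × 2.54) = 32.1 kg.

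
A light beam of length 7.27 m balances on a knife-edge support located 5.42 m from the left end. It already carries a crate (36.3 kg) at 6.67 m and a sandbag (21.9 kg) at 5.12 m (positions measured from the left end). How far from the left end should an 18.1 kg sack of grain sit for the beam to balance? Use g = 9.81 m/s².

Sum moments about the knife-edge support (at 5.42 m from the left end) (the support reaction has zero arm there).
Crate: 36.3 × 9.81 = 356.1 N down at 6.67 m → arm 1.25 m, τ = 356.1 × 1.25 = 445.1 N·m clockwise.
Sandbag: 21.9 × 9.81 = 214.8 N down at 5.12 m → arm 0.3 m, τ = 214.8 × 0.3 = 64.44 N·m counterclockwise.
Net moment of existing loads = 380.7 N·m clockwise.
The sack of grain weighs 18.1 × 9.81 = 177.6 N and must supply an equal counterclockwise moment, so its lever arm about the knife-edge support is 380.7 / 177.6 = 2.14 m.
That puts it at 5.42 − 2.14 = 3.28 m from the left end.

x ≈ 3.28 m from the left end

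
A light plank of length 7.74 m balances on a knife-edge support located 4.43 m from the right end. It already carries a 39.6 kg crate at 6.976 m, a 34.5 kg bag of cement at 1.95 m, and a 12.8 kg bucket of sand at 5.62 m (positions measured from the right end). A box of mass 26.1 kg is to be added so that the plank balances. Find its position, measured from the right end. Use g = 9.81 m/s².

x ≈ 3.26 m from the right end

Taking torques about the knife-edge support (at 4.43 m from the right end):
Crate: 39.6 × 9.81 = 388.5 N down at 6.976 m → arm 2.546 m, τ = 388.5 × 2.546 = 989.1 N·m counterclockwise.
Bag of cement: 34.5 × 9.81 = 338.4 N down at 1.95 m → arm 2.48 m, τ = 338.4 × 2.48 = 839.2 N·m clockwise.
Bucket of sand: 12.8 × 9.81 = 125.6 N down at 5.62 m → arm 1.19 m, τ = 125.6 × 1.19 = 149.5 N·m counterclockwise.
Net moment of existing loads = 299.4 N·m counterclockwise.
The box weighs 26.1 × 9.81 = 256 N and must supply an equal clockwise moment, so its lever arm about the knife-edge support is 299.4 / 256 = 1.17 m.
That puts it at 4.43 − 1.17 = 3.26 m from the right end.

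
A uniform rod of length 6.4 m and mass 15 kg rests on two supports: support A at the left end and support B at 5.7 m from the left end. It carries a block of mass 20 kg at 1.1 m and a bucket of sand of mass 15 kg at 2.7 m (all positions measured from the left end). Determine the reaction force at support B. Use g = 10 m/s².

R_B ≈ 194 N

About support A:
Beam weight: 15 × 10 = 150 N down at 3.2 m → arm 3.2 m, τ = 150 × 3.2 = 480 N·m clockwise.
Block: 20 × 10 = 200 N down at 1.1 m → arm 1.1 m, τ = 200 × 1.1 = 220 N·m clockwise.
Bucket of sand: 15 × 10 = 150 N down at 2.7 m → arm 2.7 m, τ = 150 × 2.7 = 405 N·m clockwise.
Net load moment about support A = 1105 N·m clockwise.
Reaction R at support B is upward at 5.7 m, arm 5.7 m → moment R × 5.7 counterclockwise.
For rotational equilibrium, R × 5.7 = 1105, so R = 194 N.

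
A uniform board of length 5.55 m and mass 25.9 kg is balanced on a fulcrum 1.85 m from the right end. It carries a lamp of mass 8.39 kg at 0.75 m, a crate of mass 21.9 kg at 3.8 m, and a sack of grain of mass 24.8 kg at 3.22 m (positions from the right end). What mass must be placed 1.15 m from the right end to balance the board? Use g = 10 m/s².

m ≈ 131 kg

Choose the fulcrum (at 1.85 m from the right end) as the axis so the support reaction has zero arm there.
Beam weight: 25.9 × 10 = 259 N down at 2.775 m → arm 0.925 m, τ = 259 × 0.925 = 239.6 N·m counterclockwise.
Lamp: 8.39 × 10 = 83.9 N down at 0.75 m → arm 1.1 m, τ = 83.9 × 1.1 = 92.29 N·m clockwise.
Crate: 21.9 × 10 = 219 N down at 3.8 m → arm 1.95 m, τ = 219 × 1.95 = 427.1 N·m counterclockwise.
Sack of grain: 24.8 × 10 = 248 N down at 3.22 m → arm 1.37 m, τ = 248 × 1.37 = 339.8 N·m counterclockwise.
Net moment of known loads = 914.2 N·m counterclockwise.
An unknown mass m at 1.15 m has arm 0.7 m; its moment is m·g·0.7 clockwise.
Setting net torque to zero: m × 10 × 0.7 = 914.2 → m = 914.2 / (10 × 0.7) = 131 kg.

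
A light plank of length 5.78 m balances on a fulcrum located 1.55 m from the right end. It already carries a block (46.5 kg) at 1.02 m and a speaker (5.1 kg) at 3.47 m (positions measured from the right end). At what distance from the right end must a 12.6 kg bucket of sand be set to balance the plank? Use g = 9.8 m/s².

x ≈ 2.73 m from the right end

Taking torques about the fulcrum (at 1.55 m from the right end):
Block: 46.5 × 9.8 = 455.7 N down at 1.02 m → arm 0.53 m, τ = 455.7 × 0.53 = 241.5 N·m clockwise.
Speaker: 5.1 × 9.8 = 49.98 N down at 3.47 m → arm 1.92 m, τ = 49.98 × 1.92 = 95.96 N·m counterclockwise.
Net moment of existing loads = 145.5 N·m clockwise.
The bucket of sand weighs 12.6 × 9.8 = 123.5 N and must supply an equal counterclockwise moment, so its lever arm about the fulcrum is 145.5 / 123.5 = 1.18 m.
That puts it at 1.55 + 1.18 = 2.73 m from the right end.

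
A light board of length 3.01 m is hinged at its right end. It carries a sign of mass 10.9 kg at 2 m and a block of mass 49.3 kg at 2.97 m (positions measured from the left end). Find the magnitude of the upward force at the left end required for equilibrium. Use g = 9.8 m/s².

F ≈ 42.3 N

Taking torques about the right end:
Sign: 10.9 × 9.8 = 106.8 N down at 2 m → arm 1.01 m, τ = 106.8 × 1.01 = 107.9 N·m counterclockwise.
Block: 49.3 × 9.8 = 483.1 N down at 2.97 m → arm 0.04 m, τ = 483.1 × 0.04 = 19.32 N·m counterclockwise.
Net moment of the loads = 127.2 N·m counterclockwise.
The upward force F acts at the left end, arm 3.01 m, giving F × 3.01 clockwise.
Στ = 0 ⇒ F × 3.01 = 127.2 ⇒ F = 127.2 / 3.01 = 42.3 N.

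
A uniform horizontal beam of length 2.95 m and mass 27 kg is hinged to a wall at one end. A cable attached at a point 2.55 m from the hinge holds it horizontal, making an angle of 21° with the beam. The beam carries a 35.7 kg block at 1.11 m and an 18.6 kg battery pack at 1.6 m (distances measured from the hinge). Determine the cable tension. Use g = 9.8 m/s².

Sum moments about the hinge (the unknown hinge reaction has zero arm there).
Beam weight: 27 × 9.8 = 264.6 N down at 1.475 m → arm 1.475 m, τ = 264.6 × 1.475 = 390.3 N·m clockwise.
Block: 35.7 × 9.8 = 349.9 N down at 1.11 m → arm 1.11 m, τ = 349.9 × 1.11 = 388.4 N·m clockwise.
Battery pack: 18.6 × 9.8 = 182.3 N down at 1.6 m → arm 1.6 m, τ = 182.3 × 1.6 = 291.7 N·m clockwise.
Total clockwise load moment = 1070 N·m.
The cable tension T acts at 2.55 m; only its component perpendicular to the beam, T sinθ, produces torque. sin 21° = 0.3584.
For rotational equilibrium, T × 2.55 × 0.3584 = 1070, so T = 1070 / 0.9139 = 1170 N.

T ≈ 1170 N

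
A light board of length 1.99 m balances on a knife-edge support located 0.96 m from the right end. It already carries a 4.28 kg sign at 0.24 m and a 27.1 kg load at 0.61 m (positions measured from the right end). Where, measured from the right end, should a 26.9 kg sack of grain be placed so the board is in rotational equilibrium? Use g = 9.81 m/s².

Choose the knife-edge support (at 0.96 m from the right end) as the axis so the support reaction has zero arm there.
Sign: 4.28 × 9.81 = 41.99 N down at 0.24 m → arm 0.72 m, τ = 41.99 × 0.72 = 30.23 N·m clockwise.
Load: 27.1 × 9.81 = 265.9 N down at 0.61 m → arm 0.35 m, τ = 265.9 × 0.35 = 93.06 N·m clockwise.
Net moment of existing loads = 123.3 N·m clockwise.
The sack of grain weighs 26.9 × 9.81 = 263.9 N and must supply an equal counterclockwise moment, so its lever arm about the knife-edge support is 123.3 / 263.9 = 0.467 m.
That puts it at 0.96 + 0.467 = 1.43 m from the right end.

x ≈ 1.43 m from the right end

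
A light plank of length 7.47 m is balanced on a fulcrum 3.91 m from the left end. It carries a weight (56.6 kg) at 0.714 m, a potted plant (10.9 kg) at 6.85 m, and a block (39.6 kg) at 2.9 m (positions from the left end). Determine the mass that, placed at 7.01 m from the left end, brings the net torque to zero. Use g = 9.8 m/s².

m ≈ 60.9 kg

Sum moments about the fulcrum (at 3.91 m from the left end) (the support reaction has zero arm there).
Weight: 56.6 × 9.8 = 554.7 N down at 0.714 m → arm 3.196 m, τ = 554.7 × 3.196 = 1773 N·m counterclockwise.
Potted plant: 10.9 × 9.8 = 106.8 N down at 6.85 m → arm 2.94 m, τ = 106.8 × 2.94 = 314 N·m clockwise.
Block: 39.6 × 9.8 = 388.1 N down at 2.9 m → arm 1.01 m, τ = 388.1 × 1.01 = 392 N·m counterclockwise.
Net moment of known loads = 1851 N·m counterclockwise.
An unknown mass m at 7.01 m has arm 3.1 m; its moment is m·g·3.1 clockwise.
Balancing moments: m × 9.8 × 3.1 = 1851, giving m = 1851 / (9.8 × 3.1) = 60.9 kg.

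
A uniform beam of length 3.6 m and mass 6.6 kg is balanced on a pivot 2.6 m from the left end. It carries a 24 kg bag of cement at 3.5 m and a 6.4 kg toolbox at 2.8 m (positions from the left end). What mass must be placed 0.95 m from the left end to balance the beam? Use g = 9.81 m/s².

m ≈ 10.7 kg

Choose the pivot (at 2.6 m from the left end) as the axis so the support reaction has zero arm there.
Beam weight: 6.6 × 9.81 = 64.75 N down at 1.8 m → arm 0.8 m, τ = 64.75 × 0.8 = 51.8 N·m counterclockwise.
Bag of cement: 24 × 9.81 = 235.4 N down at 3.5 m → arm 0.9 m, τ = 235.4 × 0.9 = 211.9 N·m clockwise.
Toolbox: 6.4 × 9.81 = 62.78 N down at 2.8 m → arm 0.2 m, τ = 62.78 × 0.2 = 12.56 N·m clockwise.
Net moment of known loads = 172.7 N·m clockwise.
An unknown mass m at 0.95 m has arm 1.65 m; its moment is m·g·1.65 counterclockwise.
Στ = 0 ⇒ m × 9.81 × 1.65 = 172.7 ⇒ m = 172.7 / (9.81 × 1.65) = 10.7 kg.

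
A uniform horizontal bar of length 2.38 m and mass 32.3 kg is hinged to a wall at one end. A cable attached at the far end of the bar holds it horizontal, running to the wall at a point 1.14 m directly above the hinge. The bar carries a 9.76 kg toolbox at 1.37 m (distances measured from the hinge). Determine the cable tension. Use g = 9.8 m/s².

About the hinge:
Beam weight: 32.3 × 9.8 = 316.5 N down at 1.19 m → arm 1.19 m, τ = 316.5 × 1.19 = 376.6 N·m clockwise.
Toolbox: 9.76 × 9.8 = 95.65 N down at 1.37 m → arm 1.37 m, τ = 95.65 × 1.37 = 131 N·m clockwise.
Total clockwise load moment = 507.6 N·m.
The cable tension T acts at 2.38 m; only its component perpendicular to the bar, T sinθ, produces torque. sinθ = h/√(h²+d²) = 1.14/√(1.14²+2.38²) = 0.432.
Στ = 0 ⇒ T × 2.38 × 0.432 = 507.6 ⇒ T = 507.6 / 1.028 = 494 N.

T ≈ 494 N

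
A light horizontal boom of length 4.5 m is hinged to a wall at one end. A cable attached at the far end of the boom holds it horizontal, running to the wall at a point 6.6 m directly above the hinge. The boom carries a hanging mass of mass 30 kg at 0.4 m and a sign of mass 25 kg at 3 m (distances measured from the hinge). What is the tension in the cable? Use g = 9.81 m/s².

T ≈ 230 N

Take moments about the hinge.
Hanging mass: 30 × 9.81 = 294.3 N down at 0.4 m → arm 0.4 m, τ = 294.3 × 0.4 = 117.7 N·m clockwise.
Sign: 25 × 9.81 = 245.2 N down at 3 m → arm 3 m, τ = 245.2 × 3 = 735.6 N·m clockwise.
Total clockwise load moment = 853.3 N·m.
The cable tension T acts at 4.5 m; only its component perpendicular to the boom, T sinθ, produces torque. sinθ = h/√(h²+d²) = 6.6/√(6.6²+4.5²) = 0.8262.
Στ = 0 ⇒ T × 4.5 × 0.8262 = 853.3 ⇒ T = 853.3 / 3.718 = 230 N.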